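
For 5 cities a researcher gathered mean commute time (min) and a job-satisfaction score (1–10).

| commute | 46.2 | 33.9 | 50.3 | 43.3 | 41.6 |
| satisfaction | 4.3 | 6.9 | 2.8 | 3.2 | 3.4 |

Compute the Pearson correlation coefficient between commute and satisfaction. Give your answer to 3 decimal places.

n = 5, Σx = 215.3, Σy = 20.6, Σx² = 9419.19, Σy² = 95.74, Σxy = 853.41
nΣxy − ΣxΣy = 4267.05 − 4435.18 = -168.13
nΣx² − (Σx)² = 47095.95 − 46354.09 = 741.86; nΣy² − (Σy)² = 478.7 − 424.36 = 54.34
r = -168.13 / √(741.86 × 54.34) = -168.13 / 200.7802 ≈ -0.837

-0.837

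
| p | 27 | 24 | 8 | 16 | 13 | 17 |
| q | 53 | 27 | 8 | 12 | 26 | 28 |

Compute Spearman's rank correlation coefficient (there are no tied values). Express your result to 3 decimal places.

Rank p: 6, 5, 1, 3, 2, 4
Rank q: 6, 4, 1, 2, 3, 5
d = rank(p) − rank(q): 0, 1, 0, 1, -1, -1; Σd² = 4
ρ = 1 − 6Σd² / [n(n²−1)] = 1 − 6×4 / (6×35) = 1 − 24/210 ≈ 0.886

0.886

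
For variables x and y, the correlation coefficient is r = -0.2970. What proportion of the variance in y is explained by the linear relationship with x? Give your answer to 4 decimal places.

0.0882

r² = (-0.2970)² = 0.0882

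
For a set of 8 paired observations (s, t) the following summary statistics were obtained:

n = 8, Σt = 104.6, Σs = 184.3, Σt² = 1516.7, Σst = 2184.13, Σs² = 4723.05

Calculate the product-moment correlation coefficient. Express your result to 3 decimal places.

r = (nΣst − ΣsΣt) / √[(nΣs² − (Σs)²)(nΣt² − (Σt)²)]
Numerator: 8×2184.13 − 184.3×104.6 = -1804.74
Denominator: √[(37784.4 − 33966.49)(12133.6 − 10941.16)] = √[3817.91 × 1192.44] = 2133.6890
r = -1804.74 / 2133.6890 ≈ -0.846

-0.846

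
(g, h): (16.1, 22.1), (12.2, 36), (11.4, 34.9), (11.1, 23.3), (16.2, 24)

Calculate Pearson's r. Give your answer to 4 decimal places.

-0.5751

n = 5, Σg = 67, Σh = 140.3, Σg² = 923.66, Σh² = 4121.31, Σgh = 1840.3
nΣgh − ΣgΣh = 9201.5 − 9400.1 = -198.6
nΣg² − (Σg)² = 4618.3 − 4489 = 129.3; nΣh² − (Σh)² = 20606.55 − 19684.09 = 922.46
r = -198.6 / √(129.3 × 922.46) = -198.6 / 345.3608 ≈ -0.5751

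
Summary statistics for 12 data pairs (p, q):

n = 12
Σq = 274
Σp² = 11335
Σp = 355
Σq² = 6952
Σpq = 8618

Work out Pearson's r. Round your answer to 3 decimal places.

0.673

r = (nΣpq − ΣpΣq) / √[(nΣp² − (Σp)²)(nΣq² − (Σq)²)]
Numerator: 12×8618 − 355×274 = 6146
Denominator: √[(136020 − 126025)(83424 − 75076)] = √[9995 × 8348] = 9134.4546
r = 6146 / 9134.4546 ≈ 0.673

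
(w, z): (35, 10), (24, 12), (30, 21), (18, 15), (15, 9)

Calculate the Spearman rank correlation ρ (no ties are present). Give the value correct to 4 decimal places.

0.3000

Rank w: 5, 3, 4, 2, 1
Rank z: 2, 3, 5, 4, 1
d = rank(w) − rank(z): 3, 0, -1, -2, 0; Σd² = 14
ρ = 1 − 6Σd² / [n(n²−1)] = 1 − 6×14 / (5×24) = 1 − 84/120 ≈ 0.3000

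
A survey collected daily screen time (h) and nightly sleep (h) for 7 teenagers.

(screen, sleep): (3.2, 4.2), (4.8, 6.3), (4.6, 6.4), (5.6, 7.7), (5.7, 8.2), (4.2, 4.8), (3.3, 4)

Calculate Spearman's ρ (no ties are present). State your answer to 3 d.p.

Rank screen: 1, 5, 4, 6, 7, 3, 2
Rank sleep: 2, 4, 5, 6, 7, 3, 1
d = rank(screen) − rank(sleep): -1, 1, -1, 0, 0, 0, 1; Σd² = 4
ρ = 1 − 6Σd² / [n(n²−1)] = 1 − 6×4 / (7×48) = 1 − 24/336 ≈ 0.929

0.929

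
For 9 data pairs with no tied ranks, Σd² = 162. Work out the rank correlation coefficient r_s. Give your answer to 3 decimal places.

ρ = 1 − 6Σd² / [n(n²−1)] = 1 − 6×162 / (9×80)
  = 1 − 972/720 = 1 − 1.3500 ≈ -0.350

-0.350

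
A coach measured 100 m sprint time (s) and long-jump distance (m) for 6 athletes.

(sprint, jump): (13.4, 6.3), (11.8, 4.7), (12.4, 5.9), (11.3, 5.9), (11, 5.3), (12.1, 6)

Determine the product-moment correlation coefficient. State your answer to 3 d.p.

0.567

n = 6, Σx = 72, Σy = 34.1, Σx² = 867.66, Σy² = 195.49, Σxy = 410.61
nΣxy − ΣxΣy = 2463.66 − 2455.2 = 8.46
nΣx² − (Σx)² = 5205.96 − 5184 = 21.96; nΣy² − (Σy)² = 1172.94 − 1162.81 = 10.13
r = 8.46 / √(21.96 × 10.13) = 8.46 / 14.9149 ≈ 0.567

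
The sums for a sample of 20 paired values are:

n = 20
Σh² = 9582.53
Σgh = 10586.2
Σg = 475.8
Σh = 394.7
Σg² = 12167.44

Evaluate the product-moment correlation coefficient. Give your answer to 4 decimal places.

r = (nΣgh − ΣgΣh) / √[(nΣg² − (Σg)²)(nΣh² − (Σh)²)]
Numerator: 20×10586.2 − 475.8×394.7 = 23925.74
Denominator: √[(243348.8 − 226385.64)(191650.6 − 155788.09)] = √[16963.16 × 35862.51] = 24664.5798
r = 23925.74 / 24664.5798 ≈ 0.9700

0.9700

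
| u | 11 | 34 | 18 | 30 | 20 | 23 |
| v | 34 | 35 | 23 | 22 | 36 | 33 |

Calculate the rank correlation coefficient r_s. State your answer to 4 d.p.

-0.0286

Rank u: 1, 6, 2, 5, 3, 4
Rank v: 4, 5, 2, 1, 6, 3
d = rank(u) − rank(v): -3, 1, 0, 4, -3, 1; Σd² = 36
ρ = 1 − 6Σd² / [n(n²−1)] = 1 − 6×36 / (6×35) = 1 − 216/210 ≈ -0.0286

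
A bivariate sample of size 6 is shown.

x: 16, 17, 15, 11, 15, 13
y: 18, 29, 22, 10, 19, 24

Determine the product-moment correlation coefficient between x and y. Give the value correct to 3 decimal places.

0.705

n = 6, Σx = 87, Σy = 122, Σx² = 1285, Σy² = 2686, Σxy = 1818
nΣxy − ΣxΣy = 10908 − 10614 = 294
nΣx² − (Σx)² = 7710 − 7569 = 141; nΣy² − (Σy)² = 16116 − 14884 = 1232
r = 294 / √(141 × 1232) = 294 / 416.7877 ≈ 0.705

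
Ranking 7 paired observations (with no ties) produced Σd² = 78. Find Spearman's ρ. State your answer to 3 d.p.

-0.393

ρ = 1 − 6Σd² / [n(n²−1)] = 1 − 6×78 / (7×48)
  = 1 − 468/336 = 1 − 1.3929 ≈ -0.393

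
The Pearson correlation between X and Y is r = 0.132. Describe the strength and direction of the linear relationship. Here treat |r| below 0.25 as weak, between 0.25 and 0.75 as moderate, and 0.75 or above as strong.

r = 0.132 > 0 so the relationship is positive.
|r| = 0.132, which falls in the weak range.

weak positive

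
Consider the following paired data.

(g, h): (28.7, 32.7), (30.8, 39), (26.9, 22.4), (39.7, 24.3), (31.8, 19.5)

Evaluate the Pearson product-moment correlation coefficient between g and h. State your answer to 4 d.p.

n = 5, Σg = 157.9, Σh = 137.9, Σg² = 5083.27, Σh² = 4062.79, Σgh = 4327.06
nΣgh − ΣgΣh = 21635.3 − 21774.41 = -139.11
nΣg² − (Σg)² = 25416.35 − 24932.41 = 483.94; nΣh² − (Σh)² = 20313.95 − 19016.41 = 1297.54
r = -139.11 / √(483.94 × 1297.54) = -139.11 / 792.4213 ≈ -0.1756

-0.1756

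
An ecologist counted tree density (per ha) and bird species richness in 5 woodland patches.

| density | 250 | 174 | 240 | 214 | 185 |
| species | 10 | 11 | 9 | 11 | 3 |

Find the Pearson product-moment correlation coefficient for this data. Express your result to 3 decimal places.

n = 5, Σx = 1063, Σy = 44, Σx² = 230397, Σy² = 432, Σxy = 9483
nΣxy − ΣxΣy = 47415 − 46772 = 643
nΣx² − (Σx)² = 1151985 − 1129969 = 22016; nΣy² − (Σy)² = 2160 − 1936 = 224
r = 643 / √(22016 × 224) = 643 / 2220.7170 ≈ 0.290

0.290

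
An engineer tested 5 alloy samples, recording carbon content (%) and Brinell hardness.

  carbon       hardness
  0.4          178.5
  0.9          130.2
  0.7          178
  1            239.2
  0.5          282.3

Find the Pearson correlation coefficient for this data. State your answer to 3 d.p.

n = 5, Σx = 3.5, Σy = 1008.2, Σx² = 2.71, Σy² = 217408.22, Σxy = 693.53
nΣxy − ΣxΣy = 3467.65 − 3528.7 = -61.05
nΣx² − (Σx)² = 13.55 − 12.25 = 1.3; nΣy² − (Σy)² = 1087041.1 − 1016467.24 = 70573.86
r = -61.05 / √(1.3 × 70573.86) = -61.05 / 302.8961 ≈ -0.202

-0.202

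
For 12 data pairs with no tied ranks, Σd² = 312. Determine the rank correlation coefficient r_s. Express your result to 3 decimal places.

-0.091

ρ = 1 − 6Σd² / [n(n²−1)] = 1 − 6×312 / (12×143)
  = 1 − 1872/1716 = 1 − 1.0909 ≈ -0.091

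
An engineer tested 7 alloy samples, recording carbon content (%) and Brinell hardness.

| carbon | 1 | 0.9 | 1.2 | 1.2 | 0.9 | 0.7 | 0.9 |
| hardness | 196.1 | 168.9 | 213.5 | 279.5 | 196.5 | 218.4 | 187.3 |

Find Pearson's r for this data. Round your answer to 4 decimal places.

0.5123

n = 7, Σx = 6.8, Σy = 1460.2, Σx² = 6.8, Σy² = 312077.02, Σxy = 1438.01
nΣxy − ΣxΣy = 10066.07 − 9929.36 = 136.71
nΣx² − (Σx)² = 47.6 − 46.24 = 1.36; nΣy² − (Σy)² = 2184539.14 − 2132184.04 = 52355.1
r = 136.71 / √(1.36 × 52355.1) = 136.71 / 266.8388 ≈ 0.5123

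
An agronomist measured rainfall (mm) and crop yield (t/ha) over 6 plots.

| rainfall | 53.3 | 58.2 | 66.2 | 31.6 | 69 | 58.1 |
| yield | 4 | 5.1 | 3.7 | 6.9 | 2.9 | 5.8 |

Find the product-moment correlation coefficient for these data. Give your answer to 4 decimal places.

n = 6, Σx = 336.4, Σy = 28.4, Σx² = 19745.74, Σy² = 145.36, Σxy = 1510.08
nΣxy − ΣxΣy = 9060.48 − 9553.76 = -493.28
nΣx² − (Σx)² = 118474.44 − 113164.96 = 5309.48; nΣy² − (Σy)² = 872.16 − 806.56 = 65.6
r = -493.28 / √(5309.48 × 65.6) = -493.28 / 590.1711 ≈ -0.8358

-0.8358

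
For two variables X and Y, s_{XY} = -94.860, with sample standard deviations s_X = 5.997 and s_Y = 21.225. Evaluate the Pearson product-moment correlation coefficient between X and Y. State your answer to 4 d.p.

r = Cov(X,Y) / (s_X · s_Y) = -94.860 / (5.997 × 21.225)
  = -94.860 / 127.2863 ≈ -0.7452

-0.7452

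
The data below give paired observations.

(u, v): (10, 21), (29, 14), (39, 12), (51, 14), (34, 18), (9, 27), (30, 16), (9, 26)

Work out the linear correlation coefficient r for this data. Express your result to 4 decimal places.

n = 8, Σu = 211, Σv = 148, Σu² = 7281, Σv² = 2962, Σuv = 3367
nΣuv − ΣuΣv = 26936 − 31228 = -4292
nΣu² − (Σu)² = 58248 − 44521 = 13727; nΣv² − (Σv)² = 23696 − 21904 = 1792
r = -4292 / √(13727 × 1792) = -4292 / 4959.7161 ≈ -0.8654

-0.8654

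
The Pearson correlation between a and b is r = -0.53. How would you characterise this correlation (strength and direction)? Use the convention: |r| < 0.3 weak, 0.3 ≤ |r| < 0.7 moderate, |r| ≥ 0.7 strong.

moderate negative

r = -0.53 < 0 so the relationship is negative.
|r| = 0.53, which falls in the moderate range.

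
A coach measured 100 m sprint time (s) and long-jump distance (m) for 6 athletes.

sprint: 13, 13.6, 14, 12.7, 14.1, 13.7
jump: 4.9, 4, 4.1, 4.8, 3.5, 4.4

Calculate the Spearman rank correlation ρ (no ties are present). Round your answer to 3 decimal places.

Rank sprint: 2, 3, 5, 1, 6, 4
Rank jump: 6, 2, 3, 5, 1, 4
d = rank(sprint) − rank(jump): -4, 1, 2, -4, 5, 0; Σd² = 62
ρ = 1 − 6Σd² / [n(n²−1)] = 1 − 6×62 / (6×35) = 1 − 372/210 ≈ -0.771

-0.771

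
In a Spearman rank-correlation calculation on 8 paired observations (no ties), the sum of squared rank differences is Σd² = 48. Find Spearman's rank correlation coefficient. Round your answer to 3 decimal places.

0.429

ρ = 1 − 6Σd² / [n(n²−1)] = 1 − 6×48 / (8×63)
  = 1 − 288/504 = 1 − 0.5714 ≈ 0.429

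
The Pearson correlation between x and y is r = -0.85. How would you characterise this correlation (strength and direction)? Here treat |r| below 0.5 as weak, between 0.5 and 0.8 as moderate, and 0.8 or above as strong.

r = -0.85 < 0 so the relationship is negative.
|r| = 0.85, which falls in the strong range.

strong negative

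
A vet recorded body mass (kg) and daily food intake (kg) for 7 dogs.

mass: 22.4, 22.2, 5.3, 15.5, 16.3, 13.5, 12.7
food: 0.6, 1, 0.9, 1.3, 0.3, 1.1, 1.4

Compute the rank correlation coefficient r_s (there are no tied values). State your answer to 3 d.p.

Rank mass: 7, 6, 1, 4, 5, 3, 2
Rank food: 2, 4, 3, 6, 1, 5, 7
d = rank(mass) − rank(food): 5, 2, -2, -2, 4, -2, -5; Σd² = 82
ρ = 1 − 6Σd² / [n(n²−1)] = 1 − 6×82 / (7×48) = 1 − 492/336 ≈ -0.464

-0.464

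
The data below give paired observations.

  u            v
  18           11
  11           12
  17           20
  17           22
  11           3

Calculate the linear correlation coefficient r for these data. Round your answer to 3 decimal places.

n = 5, Σu = 74, Σv = 68, Σu² = 1144, Σv² = 1158, Σuv = 1077
nΣuv − ΣuΣv = 5385 − 5032 = 353
nΣu² − (Σu)² = 5720 − 5476 = 244; nΣv² − (Σv)² = 5790 − 4624 = 1166
r = 353 / √(244 × 1166) = 353 / 533.3892 ≈ 0.662

0.662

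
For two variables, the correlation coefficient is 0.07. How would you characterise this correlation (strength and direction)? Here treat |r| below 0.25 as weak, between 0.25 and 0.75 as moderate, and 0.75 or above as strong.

weak positive

r = 0.07 > 0 so the relationship is positive.
|r| = 0.07, which falls in the weak range.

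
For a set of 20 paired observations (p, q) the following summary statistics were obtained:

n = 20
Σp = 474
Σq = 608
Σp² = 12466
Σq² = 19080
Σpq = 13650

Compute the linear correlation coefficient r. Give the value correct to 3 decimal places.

-0.886

r = (nΣpq − ΣpΣq) / √[(nΣp² − (Σp)²)(nΣq² − (Σq)²)]
Numerator: 20×13650 − 474×608 = -15192
Denominator: √[(249320 − 224676)(381600 − 369664)] = √[24644 × 11936] = 17150.8246
r = -15192 / 17150.8246 ≈ -0.886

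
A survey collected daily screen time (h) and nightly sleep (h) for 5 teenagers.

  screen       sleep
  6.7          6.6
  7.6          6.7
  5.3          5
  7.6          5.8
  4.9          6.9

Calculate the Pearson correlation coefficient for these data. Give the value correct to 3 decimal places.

n = 5, Σx = 32.1, Σy = 31, Σx² = 212.51, Σy² = 194.7, Σxy = 199.53
nΣxy − ΣxΣy = 997.65 − 995.1 = 2.55
nΣx² − (Σx)² = 1062.55 − 1030.41 = 32.14; nΣy² − (Σy)² = 973.5 − 961 = 12.5
r = 2.55 / √(32.14 × 12.5) = 2.55 / 20.0437 ≈ 0.127

0.127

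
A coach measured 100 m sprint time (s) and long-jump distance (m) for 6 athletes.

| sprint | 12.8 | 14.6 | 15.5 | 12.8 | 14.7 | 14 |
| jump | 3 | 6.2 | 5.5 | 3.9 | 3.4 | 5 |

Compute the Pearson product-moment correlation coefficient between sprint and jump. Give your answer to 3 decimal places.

n = 6, Σx = 84.4, Σy = 27, Σx² = 1193.18, Σy² = 129.46, Σxy = 384.07
nΣxy − ΣxΣy = 2304.42 − 2278.8 = 25.62
nΣx² − (Σx)² = 7159.08 − 7123.36 = 35.72; nΣy² − (Σy)² = 776.76 − 729 = 47.76
r = 25.62 / √(35.72 × 47.76) = 25.62 / 41.3036 ≈ 0.620

0.620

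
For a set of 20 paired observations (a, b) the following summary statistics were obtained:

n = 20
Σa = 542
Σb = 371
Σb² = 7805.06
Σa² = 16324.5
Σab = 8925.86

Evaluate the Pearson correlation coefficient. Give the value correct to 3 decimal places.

r = (nΣab − ΣaΣb) / √[(nΣa² − (Σa)²)(nΣb² − (Σb)²)]
Numerator: 20×8925.86 − 542×371 = -22564.8
Denominator: √[(326490 − 293764)(156101.2 − 137641)] = √[32726 × 18460.2] = 24579.0257
r = -22564.8 / 24579.0257 ≈ -0.918

-0.918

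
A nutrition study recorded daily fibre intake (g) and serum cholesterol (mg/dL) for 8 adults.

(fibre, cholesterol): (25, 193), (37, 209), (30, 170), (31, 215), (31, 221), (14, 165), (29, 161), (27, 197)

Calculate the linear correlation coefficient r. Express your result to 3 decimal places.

n = 8, Σx = 224, Σy = 1531, Σx² = 6582, Σy² = 296851, Σxy = 43472
nΣxy − ΣxΣy = 347776 − 342944 = 4832
nΣx² − (Σx)² = 52656 − 50176 = 2480; nΣy² − (Σy)² = 2374808 − 2343961 = 30847
r = 4832 / √(2480 × 30847) = 4832 / 8746.4599 ≈ 0.552

0.552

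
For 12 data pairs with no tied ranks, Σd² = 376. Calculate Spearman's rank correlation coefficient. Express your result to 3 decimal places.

ρ = 1 − 6Σd² / [n(n²−1)] = 1 − 6×376 / (12×143)
  = 1 − 2256/1716 = 1 − 1.3147 ≈ -0.315

-0.315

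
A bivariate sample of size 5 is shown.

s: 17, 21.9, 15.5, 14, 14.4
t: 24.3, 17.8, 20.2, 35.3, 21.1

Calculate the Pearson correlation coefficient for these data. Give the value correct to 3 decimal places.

n = 5, Σs = 82.8, Σt = 118.7, Σs² = 1412.22, Σt² = 3006.67, Σst = 1914.06
nΣst − ΣsΣt = 9570.3 − 9828.36 = -258.06
nΣs² − (Σs)² = 7061.1 − 6855.84 = 205.26; nΣt² − (Σt)² = 15033.35 − 14089.69 = 943.66
r = -258.06 / √(205.26 × 943.66) = -258.06 / 440.1087 ≈ -0.586

-0.586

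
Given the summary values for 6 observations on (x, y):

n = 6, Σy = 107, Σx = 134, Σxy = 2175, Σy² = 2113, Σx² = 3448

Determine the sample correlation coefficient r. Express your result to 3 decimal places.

-0.703

r = (nΣxy − ΣxΣy) / √[(nΣx² − (Σx)²)(nΣy² − (Σy)²)]
Numerator: 6×2175 − 134×107 = -1288
Denominator: √[(20688 − 17956)(12678 − 11449)] = √[2732 × 1229] = 1832.3831
r = -1288 / 1832.3831 ≈ -0.703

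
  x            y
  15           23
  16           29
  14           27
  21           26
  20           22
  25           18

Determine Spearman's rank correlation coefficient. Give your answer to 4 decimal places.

-0.6000

Rank x: 2, 3, 1, 5, 4, 6
Rank y: 3, 6, 5, 4, 2, 1
d = rank(x) − rank(y): -1, -3, -4, 1, 2, 5; Σd² = 56
ρ = 1 − 6Σd² / [n(n²−1)] = 1 − 6×56 / (6×35) = 1 − 336/210 ≈ -0.6000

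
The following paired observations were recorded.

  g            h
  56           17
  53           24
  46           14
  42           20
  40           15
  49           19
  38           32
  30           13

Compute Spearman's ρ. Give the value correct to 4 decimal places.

Rank g: 8, 7, 5, 4, 3, 6, 2, 1
Rank h: 4, 7, 2, 6, 3, 5, 8, 1
d = rank(g) − rank(h): 4, 0, 3, -2, 0, 1, -6, 0; Σd² = 66
ρ = 1 − 6Σd² / [n(n²−1)] = 1 − 6×66 / (8×63) = 1 − 396/504 ≈ 0.2143

0.2143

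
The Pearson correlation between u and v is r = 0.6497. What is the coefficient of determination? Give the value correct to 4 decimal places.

0.4221

r² = (0.6497)² = 0.4221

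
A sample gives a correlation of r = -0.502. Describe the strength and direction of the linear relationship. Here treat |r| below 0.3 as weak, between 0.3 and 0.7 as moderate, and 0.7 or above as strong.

moderate negative

r = -0.502 < 0 so the relationship is negative.
|r| = 0.502, which falls in the moderate range.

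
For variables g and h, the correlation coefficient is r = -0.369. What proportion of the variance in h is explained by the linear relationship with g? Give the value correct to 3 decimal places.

0.136

r² = (-0.369)² = 0.136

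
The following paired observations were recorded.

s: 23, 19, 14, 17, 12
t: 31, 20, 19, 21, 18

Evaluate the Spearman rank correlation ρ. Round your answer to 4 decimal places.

0.9000

Rank s: 5, 4, 2, 3, 1
Rank t: 5, 3, 2, 4, 1
d = rank(s) − rank(t): 0, 1, 0, -1, 0; Σd² = 2
ρ = 1 − 6Σd² / [n(n²−1)] = 1 − 6×2 / (5×24) = 1 − 12/120 ≈ 0.9000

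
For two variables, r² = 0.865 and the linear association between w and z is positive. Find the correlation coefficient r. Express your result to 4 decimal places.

|r| = √0.865 = 0.9301
The association is positive, so r = 0.9301.

0.9301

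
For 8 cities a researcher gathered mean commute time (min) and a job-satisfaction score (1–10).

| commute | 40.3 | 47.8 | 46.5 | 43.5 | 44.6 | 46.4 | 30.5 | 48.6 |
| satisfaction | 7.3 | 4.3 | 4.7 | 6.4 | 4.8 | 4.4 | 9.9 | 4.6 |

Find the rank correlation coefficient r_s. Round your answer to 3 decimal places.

-0.881

Rank commute: 2, 7, 6, 3, 4, 5, 1, 8
Rank satisfaction: 7, 1, 4, 6, 5, 2, 8, 3
d = rank(commute) − rank(satisfaction): -5, 6, 2, -3, -1, 3, -7, 5; Σd² = 158
ρ = 1 − 6Σd² / [n(n²−1)] = 1 − 6×158 / (8×63) = 1 − 948/504 ≈ -0.881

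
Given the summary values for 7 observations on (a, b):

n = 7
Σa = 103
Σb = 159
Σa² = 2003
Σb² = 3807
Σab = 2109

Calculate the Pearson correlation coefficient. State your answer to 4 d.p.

r = (nΣab − ΣaΣb) / √[(nΣa² − (Σa)²)(nΣb² − (Σb)²)]
Numerator: 7×2109 − 103×159 = -1614
Denominator: √[(14021 − 10609)(26649 − 25281)] = √[3412 × 1368] = 2160.4666
r = -1614 / 2160.4666 ≈ -0.7471

-0.7471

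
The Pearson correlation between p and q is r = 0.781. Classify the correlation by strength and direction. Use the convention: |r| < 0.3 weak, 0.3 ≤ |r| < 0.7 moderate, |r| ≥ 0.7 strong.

strong positive

r = 0.781 > 0 so the relationship is positive.
|r| = 0.781, which falls in the strong range.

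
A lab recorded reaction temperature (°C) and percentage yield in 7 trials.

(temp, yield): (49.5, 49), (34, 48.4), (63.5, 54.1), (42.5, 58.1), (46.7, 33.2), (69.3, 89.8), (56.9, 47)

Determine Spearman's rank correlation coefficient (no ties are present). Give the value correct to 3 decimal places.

0.393

Rank temp: 4, 1, 6, 2, 3, 7, 5
Rank yield: 4, 3, 5, 6, 1, 7, 2
d = rank(temp) − rank(yield): 0, -2, 1, -4, 2, 0, 3; Σd² = 34
ρ = 1 − 6Σd² / [n(n²−1)] = 1 − 6×34 / (7×48) = 1 − 204/336 ≈ 0.393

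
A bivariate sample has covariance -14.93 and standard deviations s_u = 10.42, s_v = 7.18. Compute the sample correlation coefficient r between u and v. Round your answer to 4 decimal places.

r = Cov(u,v) / (s_u · s_v) = -14.93 / (10.42 × 7.18)
  = -14.93 / 74.8156 ≈ -0.1996

-0.1996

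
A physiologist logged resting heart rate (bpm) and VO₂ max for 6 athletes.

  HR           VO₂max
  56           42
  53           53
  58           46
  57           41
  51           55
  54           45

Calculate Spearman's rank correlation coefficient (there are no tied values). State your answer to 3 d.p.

-0.657

Rank HR: 4, 2, 6, 5, 1, 3
Rank VO₂max: 2, 5, 4, 1, 6, 3
d = rank(HR) − rank(VO₂max): 2, -3, 2, 4, -5, 0; Σd² = 58
ρ = 1 − 6Σd² / [n(n²−1)] = 1 − 6×58 / (6×35) = 1 − 348/210 ≈ -0.657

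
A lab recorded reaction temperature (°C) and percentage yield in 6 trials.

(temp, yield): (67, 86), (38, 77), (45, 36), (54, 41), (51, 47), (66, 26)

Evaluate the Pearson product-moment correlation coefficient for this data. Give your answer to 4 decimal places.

-0.0806

n = 6, Σx = 321, Σy = 313, Σx² = 17831, Σy² = 19187, Σxy = 16635
nΣxy − ΣxΣy = 99810 − 100473 = -663
nΣx² − (Σx)² = 106986 − 103041 = 3945; nΣy² − (Σy)² = 115122 − 97969 = 17153
r = -663 / √(3945 × 17153) = -663 / 8226.0917 ≈ -0.0806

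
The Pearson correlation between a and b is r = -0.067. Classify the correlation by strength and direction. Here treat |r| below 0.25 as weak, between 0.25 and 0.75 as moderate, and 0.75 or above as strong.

weak negative

r = -0.067 < 0 so the relationship is negative.
|r| = 0.067, which falls in the weak range.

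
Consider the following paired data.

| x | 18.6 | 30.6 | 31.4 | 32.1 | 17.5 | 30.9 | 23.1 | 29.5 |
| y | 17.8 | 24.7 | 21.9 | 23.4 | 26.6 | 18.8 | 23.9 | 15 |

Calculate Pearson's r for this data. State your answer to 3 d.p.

n = 8, Σx = 213.7, Σy = 172.1, Σx² = 5963.61, Σy² = 3811.31, Σxy = 4566.71
nΣxy − ΣxΣy = 36533.68 − 36777.77 = -244.09
nΣx² − (Σx)² = 47708.88 − 45667.69 = 2041.19; nΣy² − (Σy)² = 30490.48 − 29618.41 = 872.07
r = -244.09 / √(2041.19 × 872.07) = -244.09 / 1334.1891 ≈ -0.183

-0.183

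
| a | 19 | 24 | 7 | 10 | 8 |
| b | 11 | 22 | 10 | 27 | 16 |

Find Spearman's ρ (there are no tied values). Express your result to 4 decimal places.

0.5000

Rank a: 4, 5, 1, 3, 2
Rank b: 2, 4, 1, 5, 3
d = rank(a) − rank(b): 2, 1, 0, -2, -1; Σd² = 10
ρ = 1 − 6Σd² / [n(n²−1)] = 1 − 6×10 / (5×24) = 1 − 60/120 ≈ 0.5000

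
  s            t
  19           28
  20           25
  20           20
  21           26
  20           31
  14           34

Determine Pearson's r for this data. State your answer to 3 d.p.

-0.680

n = 6, Σs = 114, Σt = 164, Σs² = 2198, Σt² = 4602, Σst = 3074
nΣst − ΣsΣt = 18444 − 18696 = -252
nΣs² − (Σs)² = 13188 − 12996 = 192; nΣt² − (Σt)² = 27612 − 26896 = 716
r = -252 / √(192 × 716) = -252 / 370.7722 ≈ -0.680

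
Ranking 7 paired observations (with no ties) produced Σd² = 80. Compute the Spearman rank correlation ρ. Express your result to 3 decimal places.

ρ = 1 − 6Σd² / [n(n²−1)] = 1 − 6×80 / (7×48)
  = 1 − 480/336 = 1 − 1.4286 ≈ -0.429

-0.429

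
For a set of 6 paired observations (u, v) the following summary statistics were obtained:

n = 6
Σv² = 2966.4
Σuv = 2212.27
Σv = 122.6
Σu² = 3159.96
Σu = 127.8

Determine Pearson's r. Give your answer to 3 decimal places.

-0.888

r = (nΣuv − ΣuΣv) / √[(nΣu² − (Σu)²)(nΣv² − (Σv)²)]
Numerator: 6×2212.27 − 127.8×122.6 = -2394.66
Denominator: √[(18959.76 − 16332.84)(17798.4 − 15030.76)] = √[2626.92 × 2767.64] = 2696.3622
r = -2394.66 / 2696.3622 ≈ -0.888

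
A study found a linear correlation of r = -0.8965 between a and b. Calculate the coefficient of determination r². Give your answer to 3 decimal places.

r² = (-0.8965)² = 0.804

0.804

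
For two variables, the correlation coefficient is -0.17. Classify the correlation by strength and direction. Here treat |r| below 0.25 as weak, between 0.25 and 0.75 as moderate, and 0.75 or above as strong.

weak negative

r = -0.17 < 0 so the relationship is negative.
|r| = 0.17, which falls in the weak range.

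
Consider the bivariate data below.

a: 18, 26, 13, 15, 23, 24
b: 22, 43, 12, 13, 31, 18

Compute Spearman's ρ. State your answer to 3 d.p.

0.829

Rank a: 3, 6, 1, 2, 4, 5
Rank b: 4, 6, 1, 2, 5, 3
d = rank(a) − rank(b): -1, 0, 0, 0, -1, 2; Σd² = 6
ρ = 1 − 6Σd² / [n(n²−1)] = 1 − 6×6 / (6×35) = 1 − 36/210 ≈ 0.829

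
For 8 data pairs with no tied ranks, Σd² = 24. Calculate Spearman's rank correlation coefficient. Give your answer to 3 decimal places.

0.714

ρ = 1 − 6Σd² / [n(n²−1)] = 1 − 6×24 / (8×63)
  = 1 − 144/504 = 1 − 0.2857 ≈ 0.714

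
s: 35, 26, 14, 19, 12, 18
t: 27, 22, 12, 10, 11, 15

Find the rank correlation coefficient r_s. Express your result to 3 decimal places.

0.657

Rank s: 6, 5, 2, 4, 1, 3
Rank t: 6, 5, 3, 1, 2, 4
d = rank(s) − rank(t): 0, 0, -1, 3, -1, -1; Σd² = 12
ρ = 1 − 6Σd² / [n(n²−1)] = 1 − 6×12 / (6×35) = 1 − 72/210 ≈ 0.657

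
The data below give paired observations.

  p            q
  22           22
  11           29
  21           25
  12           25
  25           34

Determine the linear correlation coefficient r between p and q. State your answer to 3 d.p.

0.180

n = 5, Σp = 91, Σq = 135, Σp² = 1815, Σq² = 3731, Σpq = 2478
nΣpq − ΣpΣq = 12390 − 12285 = 105
nΣp² − (Σp)² = 9075 − 8281 = 794; nΣq² − (Σq)² = 18655 − 18225 = 430
r = 105 / √(794 × 430) = 105 / 584.3116 ≈ 0.180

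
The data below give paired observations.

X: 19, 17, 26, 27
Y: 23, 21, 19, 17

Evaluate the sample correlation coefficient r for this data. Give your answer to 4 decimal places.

n = 4, ΣX = 89, ΣY = 80, ΣX² = 2055, ΣY² = 1620, ΣXY = 1747
nΣXY − ΣXΣY = 6988 − 7120 = -132
nΣX² − (ΣX)² = 8220 − 7921 = 299; nΣY² − (ΣY)² = 6480 − 6400 = 80
r = -132 / √(299 × 80) = -132 / 154.6609 ≈ -0.8535

-0.8535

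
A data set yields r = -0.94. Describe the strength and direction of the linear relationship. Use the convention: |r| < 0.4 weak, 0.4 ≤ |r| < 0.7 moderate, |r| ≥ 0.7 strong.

r = -0.94 < 0 so the relationship is negative.
|r| = 0.94, which falls in the strong range.

strong negative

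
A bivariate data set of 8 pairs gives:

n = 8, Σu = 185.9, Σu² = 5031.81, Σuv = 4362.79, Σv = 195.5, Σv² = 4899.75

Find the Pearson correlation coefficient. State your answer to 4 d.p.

-0.6107

r = (nΣuv − ΣuΣv) / √[(nΣu² − (Σu)²)(nΣv² − (Σv)²)]
Numerator: 8×4362.79 − 185.9×195.5 = -1441.13
Denominator: √[(40254.48 − 34558.81)(39198 − 38220.25)] = √[5695.67 × 977.75] = 2359.8604
r = -1441.13 / 2359.8604 ≈ -0.6107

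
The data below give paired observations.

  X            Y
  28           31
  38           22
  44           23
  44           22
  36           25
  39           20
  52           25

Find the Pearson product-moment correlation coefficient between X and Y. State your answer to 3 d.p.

n = 7, ΣX = 281, ΣY = 168, ΣX² = 11621, ΣY² = 4108, ΣXY = 6664
nΣXY − ΣXΣY = 46648 − 47208 = -560
nΣX² − (ΣX)² = 81347 − 78961 = 2386; nΣY² − (ΣY)² = 28756 − 28224 = 532
r = -560 / √(2386 × 532) = -560 / 1126.6552 ≈ -0.497

-0.497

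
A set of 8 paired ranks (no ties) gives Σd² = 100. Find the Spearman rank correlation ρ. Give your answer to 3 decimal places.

-0.190

ρ = 1 − 6Σd² / [n(n²−1)] = 1 − 6×100 / (8×63)
  = 1 − 600/504 = 1 − 1.1905 ≈ -0.190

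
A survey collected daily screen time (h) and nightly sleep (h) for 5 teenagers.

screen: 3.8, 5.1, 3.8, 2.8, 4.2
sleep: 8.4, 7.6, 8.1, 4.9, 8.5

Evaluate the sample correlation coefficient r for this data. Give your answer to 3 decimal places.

0.631

n = 5, Σx = 19.7, Σy = 37.5, Σx² = 80.37, Σy² = 290.19, Σxy = 150.88
nΣxy − ΣxΣy = 754.4 − 738.75 = 15.65
nΣx² − (Σx)² = 401.85 − 388.09 = 13.76; nΣy² − (Σy)² = 1450.95 − 1406.25 = 44.7
r = 15.65 / √(13.76 × 44.7) = 15.65 / 24.8006 ≈ 0.631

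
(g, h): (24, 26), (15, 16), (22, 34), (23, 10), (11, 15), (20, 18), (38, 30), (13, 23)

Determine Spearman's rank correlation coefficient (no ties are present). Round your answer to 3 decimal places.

0.452

Rank g: 7, 3, 5, 6, 1, 4, 8, 2
Rank h: 6, 3, 8, 1, 2, 4, 7, 5
d = rank(g) − rank(h): 1, 0, -3, 5, -1, 0, 1, -3; Σd² = 46
ρ = 1 − 6Σd² / [n(n²−1)] = 1 − 6×46 / (8×63) = 1 − 276/504 ≈ 0.452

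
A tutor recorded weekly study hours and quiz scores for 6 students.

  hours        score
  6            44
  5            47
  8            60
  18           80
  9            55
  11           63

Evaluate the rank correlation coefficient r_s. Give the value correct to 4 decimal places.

Rank hours: 2, 1, 3, 6, 4, 5
Rank score: 1, 2, 4, 6, 3, 5
d = rank(hours) − rank(score): 1, -1, -1, 0, 1, 0; Σd² = 4
ρ = 1 − 6Σd² / [n(n²−1)] = 1 − 6×4 / (6×35) = 1 − 24/210 ≈ 0.8857

0.8857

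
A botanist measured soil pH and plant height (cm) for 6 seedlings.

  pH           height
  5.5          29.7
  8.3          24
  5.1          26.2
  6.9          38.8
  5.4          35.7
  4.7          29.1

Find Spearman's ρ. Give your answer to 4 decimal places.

Rank pH: 4, 6, 2, 5, 3, 1
Rank height: 4, 1, 2, 6, 5, 3
d = rank(pH) − rank(height): 0, 5, 0, -1, -2, -2; Σd² = 34
ρ = 1 − 6Σd² / [n(n²−1)] = 1 − 6×34 / (6×35) = 1 − 204/210 ≈ 0.0286

0.0286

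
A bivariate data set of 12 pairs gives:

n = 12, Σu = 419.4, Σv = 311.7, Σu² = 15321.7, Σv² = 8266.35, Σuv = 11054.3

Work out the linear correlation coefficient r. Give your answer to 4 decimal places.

r = (nΣuv − ΣuΣv) / √[(nΣu² − (Σu)²)(nΣv² − (Σv)²)]
Numerator: 12×11054.3 − 419.4×311.7 = 1924.62
Denominator: √[(183860.4 − 175896.36)(99196.2 − 97156.89)] = √[7964.04 × 2039.31] = 4030.0306
r = 1924.62 / 4030.0306 ≈ 0.4776

0.4776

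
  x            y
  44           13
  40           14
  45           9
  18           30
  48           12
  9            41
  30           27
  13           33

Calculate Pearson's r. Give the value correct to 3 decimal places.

n = 8, Σx = 247, Σy = 179, Σx² = 9339, Σy² = 4989, Σxy = 4261
nΣxy − ΣxΣy = 34088 − 44213 = -10125
nΣx² − (Σx)² = 74712 − 61009 = 13703; nΣy² − (Σy)² = 39912 − 32041 = 7871
r = -10125 / √(13703 × 7871) = -10125 / 10385.3894 ≈ -0.975

-0.975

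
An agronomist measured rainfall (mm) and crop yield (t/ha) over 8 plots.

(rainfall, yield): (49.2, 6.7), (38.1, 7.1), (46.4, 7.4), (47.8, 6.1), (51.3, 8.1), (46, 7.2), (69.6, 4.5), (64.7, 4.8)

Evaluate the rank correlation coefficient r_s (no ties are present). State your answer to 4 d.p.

-0.5238

Rank rainfall: 5, 1, 3, 4, 6, 2, 8, 7
Rank yield: 4, 5, 7, 3, 8, 6, 1, 2
d = rank(rainfall) − rank(yield): 1, -4, -4, 1, -2, -4, 7, 5; Σd² = 128
ρ = 1 − 6Σd² / [n(n²−1)] = 1 − 6×128 / (8×63) = 1 − 768/504 ≈ -0.5238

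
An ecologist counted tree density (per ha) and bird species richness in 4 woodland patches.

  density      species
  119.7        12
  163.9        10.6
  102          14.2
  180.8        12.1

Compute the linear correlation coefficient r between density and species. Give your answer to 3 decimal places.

-0.697

n = 4, Σx = 566.4, Σy = 48.9, Σx² = 84283.94, Σy² = 604.41, Σxy = 6809.82
nΣxy − ΣxΣy = 27239.28 − 27696.96 = -457.68
nΣx² − (Σx)² = 337135.76 − 320808.96 = 16326.8; nΣy² − (Σy)² = 2417.64 − 2391.21 = 26.43
r = -457.68 / √(16326.8 × 26.43) = -457.68 / 656.8998 ≈ -0.697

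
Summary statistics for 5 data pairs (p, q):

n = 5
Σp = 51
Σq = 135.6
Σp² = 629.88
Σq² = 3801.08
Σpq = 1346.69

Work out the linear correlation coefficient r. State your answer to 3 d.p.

-0.313

r = (nΣpq − ΣpΣq) / √[(nΣp² − (Σp)²)(nΣq² − (Σq)²)]
Numerator: 5×1346.69 − 51×135.6 = -182.15
Denominator: √[(3149.4 − 2601)(19005.4 − 18387.36)] = √[548.4 × 618.04] = 582.1796
r = -182.15 / 582.1796 ≈ -0.313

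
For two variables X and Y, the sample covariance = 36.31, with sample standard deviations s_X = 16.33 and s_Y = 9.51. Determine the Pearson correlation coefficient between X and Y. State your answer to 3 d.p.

0.234

r = Cov(X,Y) / (s_X · s_Y) = 36.31 / (16.33 × 9.51)
  = 36.31 / 155.2983 ≈ 0.234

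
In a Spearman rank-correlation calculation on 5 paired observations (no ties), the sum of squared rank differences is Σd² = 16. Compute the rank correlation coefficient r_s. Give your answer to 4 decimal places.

0.2000

ρ = 1 − 6Σd² / [n(n²−1)] = 1 − 6×16 / (5×24)
  = 1 − 96/120 = 1 − 0.80000 ≈ 0.2000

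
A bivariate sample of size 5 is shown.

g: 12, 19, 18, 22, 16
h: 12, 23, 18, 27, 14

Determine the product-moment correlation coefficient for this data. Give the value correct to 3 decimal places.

0.945

n = 5, Σg = 87, Σh = 94, Σg² = 1569, Σh² = 1922, Σgh = 1723
nΣgh − ΣgΣh = 8615 − 8178 = 437
nΣg² − (Σg)² = 7845 − 7569 = 276; nΣh² − (Σh)² = 9610 − 8836 = 774
r = 437 / √(276 × 774) = 437 / 462.1948 ≈ 0.945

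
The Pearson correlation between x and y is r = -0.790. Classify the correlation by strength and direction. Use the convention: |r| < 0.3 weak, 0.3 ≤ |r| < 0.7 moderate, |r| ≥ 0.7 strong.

r = -0.790 < 0 so the relationship is negative.
|r| = 0.790, which falls in the strong range.

strong negative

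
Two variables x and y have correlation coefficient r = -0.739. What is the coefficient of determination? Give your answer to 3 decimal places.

r² = (-0.739)² = 0.546

0.546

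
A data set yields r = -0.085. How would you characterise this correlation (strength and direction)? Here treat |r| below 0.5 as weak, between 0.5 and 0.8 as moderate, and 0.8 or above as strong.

r = -0.085 < 0 so the relationship is negative.
|r| = 0.085, which falls in the weak range.

weak negative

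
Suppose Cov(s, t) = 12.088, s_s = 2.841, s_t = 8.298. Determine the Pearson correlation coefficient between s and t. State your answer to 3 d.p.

r = Cov(s,t) / (s_s · s_t) = 12.088 / (2.841 × 8.298)
  = 12.088 / 23.5746 ≈ 0.513

0.513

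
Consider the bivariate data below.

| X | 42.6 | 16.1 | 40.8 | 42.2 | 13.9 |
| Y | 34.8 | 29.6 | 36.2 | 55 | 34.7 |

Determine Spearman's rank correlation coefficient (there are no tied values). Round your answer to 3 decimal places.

Rank X: 5, 2, 3, 4, 1
Rank Y: 3, 1, 4, 5, 2
d = rank(X) − rank(Y): 2, 1, -1, -1, -1; Σd² = 8
ρ = 1 − 6Σd² / [n(n²−1)] = 1 − 6×8 / (5×24) = 1 − 48/120 ≈ 0.600

0.600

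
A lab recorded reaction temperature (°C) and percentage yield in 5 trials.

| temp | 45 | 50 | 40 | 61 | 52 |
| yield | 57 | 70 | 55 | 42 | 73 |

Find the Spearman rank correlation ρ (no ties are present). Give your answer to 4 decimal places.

Rank temp: 2, 3, 1, 5, 4
Rank yield: 3, 4, 2, 1, 5
d = rank(temp) − rank(yield): -1, -1, -1, 4, -1; Σd² = 20
ρ = 1 − 6Σd² / [n(n²−1)] = 1 − 6×20 / (5×24) = 1 − 120/120 ≈ 0.0000

0.0000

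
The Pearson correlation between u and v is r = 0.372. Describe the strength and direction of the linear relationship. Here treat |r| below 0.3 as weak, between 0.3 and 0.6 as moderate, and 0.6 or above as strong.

moderate positive

r = 0.372 > 0 so the relationship is positive.
|r| = 0.372, which falls in the moderate range.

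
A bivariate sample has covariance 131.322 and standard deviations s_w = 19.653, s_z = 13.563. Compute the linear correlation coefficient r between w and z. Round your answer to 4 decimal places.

0.4927

r = Cov(w,z) / (s_w · s_z) = 131.322 / (19.653 × 13.563)
  = 131.322 / 266.5536 ≈ 0.4927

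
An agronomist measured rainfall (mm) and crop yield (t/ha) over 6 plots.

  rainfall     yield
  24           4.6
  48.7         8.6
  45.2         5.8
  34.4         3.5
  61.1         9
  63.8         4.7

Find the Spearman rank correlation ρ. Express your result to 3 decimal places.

Rank rainfall: 1, 4, 3, 2, 5, 6
Rank yield: 2, 5, 4, 1, 6, 3
d = rank(rainfall) − rank(yield): -1, -1, -1, 1, -1, 3; Σd² = 14
ρ = 1 − 6Σd² / [n(n²−1)] = 1 − 6×14 / (6×35) = 1 − 84/210 ≈ 0.600

0.600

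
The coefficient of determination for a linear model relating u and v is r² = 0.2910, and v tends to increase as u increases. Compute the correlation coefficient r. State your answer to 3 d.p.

0.539

|r| = √0.2910 = 0.539
The association is positive, so r = 0.539.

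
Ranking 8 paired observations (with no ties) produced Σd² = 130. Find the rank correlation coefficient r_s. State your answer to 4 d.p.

-0.5476

ρ = 1 − 6Σd² / [n(n²−1)] = 1 − 6×130 / (8×63)
  = 1 − 780/504 = 1 − 1.54762 ≈ -0.5476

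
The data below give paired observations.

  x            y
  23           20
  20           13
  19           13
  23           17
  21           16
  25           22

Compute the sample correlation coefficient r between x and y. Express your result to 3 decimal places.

0.953

n = 6, Σx = 131, Σy = 101, Σx² = 2885, Σy² = 1767, Σxy = 2244
nΣxy − ΣxΣy = 13464 − 13231 = 233
nΣx² − (Σx)² = 17310 − 17161 = 149; nΣy² − (Σy)² = 10602 − 10201 = 401
r = 233 / √(149 × 401) = 233 / 244.4361 ≈ 0.953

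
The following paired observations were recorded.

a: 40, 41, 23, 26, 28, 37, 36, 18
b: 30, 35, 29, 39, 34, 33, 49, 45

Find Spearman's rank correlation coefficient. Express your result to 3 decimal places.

Rank a: 7, 8, 2, 3, 4, 6, 5, 1
Rank b: 2, 5, 1, 6, 4, 3, 8, 7
d = rank(a) − rank(b): 5, 3, 1, -3, 0, 3, -3, -6; Σd² = 98
ρ = 1 − 6Σd² / [n(n²−1)] = 1 − 6×98 / (8×63) = 1 − 588/504 ≈ -0.167

-0.167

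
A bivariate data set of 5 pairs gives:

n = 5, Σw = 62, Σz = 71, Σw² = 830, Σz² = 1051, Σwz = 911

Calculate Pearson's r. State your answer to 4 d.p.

r = (nΣwz − ΣwΣz) / √[(nΣw² − (Σw)²)(nΣz² − (Σz)²)]
Numerator: 5×911 − 62×71 = 153
Denominator: √[(4150 − 3844)(5255 − 5041)] = √[306 × 214] = 255.8984
r = 153 / 255.8984 ≈ 0.5979

0.5979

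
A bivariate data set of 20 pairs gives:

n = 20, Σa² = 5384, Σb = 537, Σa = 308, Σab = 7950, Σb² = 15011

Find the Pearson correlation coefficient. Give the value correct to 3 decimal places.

-0.519

r = (nΣab − ΣaΣb) / √[(nΣa² − (Σa)²)(nΣb² − (Σb)²)]
Numerator: 20×7950 − 308×537 = -6396
Denominator: √[(107680 − 94864)(300220 − 288369)] = √[12816 × 11851] = 12324.0584
r = -6396 / 12324.0584 ≈ -0.519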